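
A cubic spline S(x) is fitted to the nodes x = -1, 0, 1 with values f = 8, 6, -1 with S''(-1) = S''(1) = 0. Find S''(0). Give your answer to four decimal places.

-7.5000

Put M_i = S'' at the i-th knot. Here h = (1, 1) and Δ = (-2, -7), so the interior equations h_(i-1)·M_(i-1) + 2(h_(i-1)+h_i)·M_i + h_i·M_(i+1) = 6(Δ_i − Δ_(i-1)) read
  1·M_0 + 4·M_1 + 1·M_2 = 6(Δ_1 - Δ_0) = -30
Natural end conditions: M_0 = M_2 = 0.
Forward elimination and back-substitution give M_0 = 0, M_1 = -15/2, M_2 = 0.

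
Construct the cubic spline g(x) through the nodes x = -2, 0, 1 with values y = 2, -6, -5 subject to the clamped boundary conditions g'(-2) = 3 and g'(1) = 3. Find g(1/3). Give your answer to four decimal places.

-6.3333

Put M_i = g'' at the i-th knot. Here h = (2, 1) and Δ = (-4, 1), so the interior equations h_(i-1)·M_(i-1) + 2(h_(i-1)+h_i)·M_i + h_i·M_(i+1) = 6(Δ_i − Δ_(i-1)) read
  2·M_0 + 6·M_1 + 1·M_2 = 6(Δ_1 - Δ_0) = 30
Clamped end conditions give two more equations: 2h_0·M_0 + h_0·M_1 = 6(Δ_0 - g'(-2)) = -42 and h_1·M_1 + 2h_1·M_2 = 6(g'(1) - Δ_1) = 12.
Hence M_0 = -31/2, M_1 = 10, M_2 = 1.
On [0, 1], g(x) = -6 - 5/2·x + 5·x² - 3/2·x³.
With x = 1/3: g(1/3) = -19/3.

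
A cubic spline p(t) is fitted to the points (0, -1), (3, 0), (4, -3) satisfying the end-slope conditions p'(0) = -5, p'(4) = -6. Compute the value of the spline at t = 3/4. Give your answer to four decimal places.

With M_i denoting the second derivative at x_i, h_i = 3, 1, and Δ_i = (y_(i+1) − y_i)/h_i = 1/3, -3:
  3·M_0 + 8·M_1 + 1·M_2 = 6(Δ_1 - Δ_0) = -20
Clamped end conditions give two more equations: 2h_0·M_0 + h_0·M_1 = 6(Δ_0 - p'(0)) = 32 and h_1·M_1 + 2h_1·M_2 = 6(p'(4) - Δ_1) = -18.
Solving: M_0 = 91/12, M_1 = -9/2, M_2 = -27/4.
On [0, 3], p(t) = -1 - 5·t + 91/24·t² - 145/216·t³.
With t = 3/4: p(3/4) = -1485/512.

-2.9004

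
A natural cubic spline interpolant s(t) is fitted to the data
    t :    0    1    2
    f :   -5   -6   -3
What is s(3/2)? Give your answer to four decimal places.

-4.8750

Let σ_i = s''(x_i). Step sizes h_i = 1, 1; slopes of the chords Δ_i = (y_(i+1) - y_i)/h_i = -1, 3.
  1·σ_0 + 4·σ_1 + 1·σ_2 = 6(Δ_1 - Δ_0) = 24
Natural end conditions: σ_0 = σ_2 = 0.
Solving: σ_0 = 0, σ_1 = 6, σ_2 = 0.
On [1, 2], s(t) = -6 + 1·(t - 1) + 3·(t - 1)² - 1·(t - 1)³.
With (t - 1) = 1/2: s(3/2) = -39/8.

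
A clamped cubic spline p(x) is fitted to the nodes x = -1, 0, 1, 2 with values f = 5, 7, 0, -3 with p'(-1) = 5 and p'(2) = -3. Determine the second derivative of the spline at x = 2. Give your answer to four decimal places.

Write M_i for p''(x_i). With h_i = 1, 1, 1 and divided differences Δ_i = 2, -7, -3, the continuity of p' gives the tridiagonal system
  1·M_0 + 4·M_1 + 1·M_2 = 6(Δ_1 - Δ_0) = -54
  1·M_1 + 4·M_2 + 1·M_3 = 6(Δ_2 - Δ_1) = 24
Clamped end conditions give two more equations: 2h_0·M_0 + h_0·M_1 = 6(Δ_0 - p'(-1)) = -18 and h_2·M_2 + 2h_2·M_3 = 6(p'(2) - Δ_2) = 0.
Forward elimination and back-substitution give M_0 = -14/15, M_1 = -242/15, M_2 = 172/15, M_3 = -86/15.

-5.7333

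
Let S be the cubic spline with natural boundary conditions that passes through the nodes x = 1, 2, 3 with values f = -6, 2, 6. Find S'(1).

9

With σ_i denoting the second derivative at x_i, h_i = 1, 1, and Δ_i = (y_(i+1) − y_i)/h_i = 8, 4:
  1·σ_0 + 4·σ_1 + 1·σ_2 = 6(Δ_1 - Δ_0) = -24
Natural end conditions: σ_0 = σ_2 = 0.
Solving the tridiagonal system: σ_0 = 0, σ_1 = -6, σ_2 = 0.
On [1, 2], S'(x) = b_0 + 2c_0·(x - 1) + 3d_0·(x - 1)² with b_0 = Δ_0 - h_0(2σ_0 + σ_1)/6 = 9, c_0 = σ_0/2 = 0, d_0 = (σ_1 - σ_0)/(6h_0) = -1. So S'(1) = 9.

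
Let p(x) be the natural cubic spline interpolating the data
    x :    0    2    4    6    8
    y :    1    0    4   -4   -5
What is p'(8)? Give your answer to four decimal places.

0.9107

Let m_i = p''(x_i). Step sizes h_i = 2, 2, 2, 2; slopes of the chords Δ_i = (y_(i+1) - y_i)/h_i = -1/2, 2, -4, -1/2.
  2·m_0 + 8·m_1 + 2·m_2 = 6(Δ_1 - Δ_0) = 15
  2·m_1 + 8·m_2 + 2·m_3 = 6(Δ_2 - Δ_1) = -36
  2·m_2 + 8·m_3 + 2·m_4 = 6(Δ_3 - Δ_2) = 21
Natural end conditions: m_0 = m_4 = 0.
Solving the tridiagonal system: m_0 = 0, m_1 = 195/56, m_2 = -45/7, m_3 = 237/56, m_4 = 0.
On [6, 8], p'(x) = b_3 + 2c_3·(x - 6) + 3d_3·(x - 6)² with b_3 = Δ_3 - h_3(2m_3 + m_4)/6 = -93/28, c_3 = m_3/2 = 237/112, d_3 = (m_4 - m_3)/(6h_3) = -79/224. So p'(8) = 51/56.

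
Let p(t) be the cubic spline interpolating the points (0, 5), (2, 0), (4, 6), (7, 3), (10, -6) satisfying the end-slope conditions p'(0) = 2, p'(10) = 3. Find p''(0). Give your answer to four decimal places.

Write M_i for p''(x_i). With h_i = 2, 2, 3, 3 and divided differences Δ_i = -5/2, 3, -1, -3, the continuity of p' gives the tridiagonal system
  2·M_0 + 8·M_1 + 2·M_2 = 6(Δ_1 - Δ_0) = 33
  2·M_1 + 10·M_2 + 3·M_3 = 6(Δ_2 - Δ_1) = -24
  3·M_2 + 12·M_3 + 3·M_4 = 6(Δ_3 - Δ_2) = -12
Clamped end conditions give two more equations: 2h_0·M_0 + h_0·M_1 = 6(Δ_0 - p'(0)) = -27 and h_3·M_3 + 2h_3·M_4 = 6(p'(10) - Δ_3) = 36.
Solving: M_0 = -211/20, M_1 = 38/5, M_2 = -67/20, M_3 = -19/10, M_4 = 139/20.

-10.5500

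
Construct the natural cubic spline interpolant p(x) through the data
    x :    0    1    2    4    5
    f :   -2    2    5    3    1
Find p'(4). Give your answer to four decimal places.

Write m_i for p''(x_i). With h_i = 1, 1, 2, 1 and divided differences Δ_i = 4, 3, -1, -2, the continuity of p' gives the tridiagonal system
  1·m_0 + 4·m_1 + 1·m_2 = 6(Δ_1 - Δ_0) = -6
  1·m_1 + 6·m_2 + 2·m_3 = 6(Δ_2 - Δ_1) = -24
  2·m_2 + 6·m_3 + 1·m_4 = 6(Δ_3 - Δ_2) = -6
Natural end conditions: m_0 = m_4 = 0.
Solving the tridiagonal system: m_0 = 0, m_1 = -30/61, m_2 = -246/61, m_3 = 21/61, m_4 = 0.
On [4, 5], p'(x) = b_3 + 2c_3·(x - 4) + 3d_3·(x - 4)² with b_3 = Δ_3 - h_3(2m_3 + m_4)/6 = -129/61, c_3 = m_3/2 = 21/122, d_3 = (m_4 - m_3)/(6h_3) = -7/122. So p'(4) = -129/61.

-2.1148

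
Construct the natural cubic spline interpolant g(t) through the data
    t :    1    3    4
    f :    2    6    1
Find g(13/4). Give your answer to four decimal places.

Write M_i for g''(x_i). With h_i = 2, 1 and divided differences Δ_i = 2, -5, the continuity of g' gives the tridiagonal system
  2·M_0 + 6·M_1 + 1·M_2 = 6(Δ_1 - Δ_0) = -42
Natural end conditions: M_0 = M_2 = 0.
Forward elimination and back-substitution give M_0 = 0, M_1 = -7, M_2 = 0.
On [3, 4], g(t) = 6 - 8/3·(t - 3) - 7/2·(t - 3)² + 7/6·(t - 3)³.
With (t - 3) = 1/4: g(13/4) = 657/128.

5.1328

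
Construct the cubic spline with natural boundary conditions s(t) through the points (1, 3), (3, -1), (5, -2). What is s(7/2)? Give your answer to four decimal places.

With M_i denoting the second derivative at x_i, h_i = 2, 2, and Δ_i = (y_(i+1) − y_i)/h_i = -2, -1/2:
  2·M_0 + 8·M_1 + 2·M_2 = 6(Δ_1 - Δ_0) = 9
Natural end conditions: M_0 = M_2 = 0.
Hence M_0 = 0, M_1 = 9/8, M_2 = 0.
On [3, 5], s(t) = -1 - 5/4·(t - 3) + 9/16·(t - 3)² - 3/32·(t - 3)³.
With (t - 3) = 1/2: s(7/2) = -383/256.

-1.4961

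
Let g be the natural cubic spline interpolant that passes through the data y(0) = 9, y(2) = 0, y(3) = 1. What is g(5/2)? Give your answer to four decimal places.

0.1563

Write M_i for g''(x_i). With h_i = 2, 1 and divided differences Δ_i = -9/2, 1, the continuity of g' gives the tridiagonal system
  2·M_0 + 6·M_1 + 1·M_2 = 6(Δ_1 - Δ_0) = 33
Natural end conditions: M_0 = M_2 = 0.
Solving: M_0 = 0, M_1 = 11/2, M_2 = 0.
On [2, 3], g(x) = 0 - 5/6·(x - 2) + 11/4·(x - 2)² - 11/12·(x - 2)³.
With (x - 2) = 1/2: g(5/2) = 5/32.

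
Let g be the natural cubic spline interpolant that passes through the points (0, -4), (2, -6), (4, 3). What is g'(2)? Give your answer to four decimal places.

1.7500

With M_i denoting the second derivative at x_i, h_i = 2, 2, and Δ_i = (y_(i+1) − y_i)/h_i = -1, 9/2:
  2·M_0 + 8·M_1 + 2·M_2 = 6(Δ_1 - Δ_0) = 33
Natural end conditions: M_0 = M_2 = 0.
Hence M_0 = 0, M_1 = 33/8, M_2 = 0.
On [2, 4], g'(x) = b_1 + 2c_1·(x - 2) + 3d_1·(x - 2)² with b_1 = Δ_1 - h_1(2M_1 + M_2)/6 = 7/4, c_1 = M_1/2 = 33/16, d_1 = (M_2 - M_1)/(6h_1) = -11/32. So g'(2) = 7/4.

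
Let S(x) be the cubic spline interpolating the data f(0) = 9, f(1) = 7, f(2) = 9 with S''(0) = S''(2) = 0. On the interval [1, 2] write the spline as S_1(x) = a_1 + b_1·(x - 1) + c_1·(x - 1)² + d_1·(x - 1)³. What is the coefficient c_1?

3

With M_i denoting the second derivative at x_i, h_i = 1, 1, and Δ_i = (y_(i+1) − y_i)/h_i = -2, 2:
  1·M_0 + 4·M_1 + 1·M_2 = 6(Δ_1 - Δ_0) = 24
Natural end conditions: M_0 = M_2 = 0.
Solving the tridiagonal system: M_0 = 0, M_1 = 6, M_2 = 0.
On [1, 2], with S_1(x) = a_1 + b_1·(x - 1) + c_1·(x - 1)² + d_1·(x - 1)³: c_1 = M_1/2 = 3, d_1 = (M_2 - M_1)/(6h_1) = -1, b_1 = Δ_1 - h_1(2M_1 + M_2)/6 = 0.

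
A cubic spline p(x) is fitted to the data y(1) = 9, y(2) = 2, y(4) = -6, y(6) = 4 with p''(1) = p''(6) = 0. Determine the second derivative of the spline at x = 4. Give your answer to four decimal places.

Let σ_i = p''(x_i). Step sizes h_i = 1, 2, 2; slopes of the chords Δ_i = (y_(i+1) - y_i)/h_i = -7, -4, 5.
  1·σ_0 + 6·σ_1 + 2·σ_2 = 6(Δ_1 - Δ_0) = 18
  2·σ_1 + 8·σ_2 + 2·σ_3 = 6(Δ_2 - Δ_1) = 54
Natural end conditions: σ_0 = σ_3 = 0.
Solving the tridiagonal system: σ_0 = 0, σ_1 = 9/11, σ_2 = 72/11, σ_3 = 0.

6.5455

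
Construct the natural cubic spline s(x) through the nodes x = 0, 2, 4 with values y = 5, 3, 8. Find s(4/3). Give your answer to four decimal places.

3.0185

Write σ_i for s''(x_i). With h_i = 2, 2 and divided differences Δ_i = -1, 5/2, the continuity of s' gives the tridiagonal system
  2·σ_0 + 8·σ_1 + 2·σ_2 = 6(Δ_1 - Δ_0) = 21
Natural end conditions: σ_0 = σ_2 = 0.
Solving the tridiagonal system: σ_0 = 0, σ_1 = 21/8, σ_2 = 0.
On [0, 2], s(x) = 5 - 15/8·x + 0·x² + 7/32·x³.
With x = 4/3: s(4/3) = 163/54.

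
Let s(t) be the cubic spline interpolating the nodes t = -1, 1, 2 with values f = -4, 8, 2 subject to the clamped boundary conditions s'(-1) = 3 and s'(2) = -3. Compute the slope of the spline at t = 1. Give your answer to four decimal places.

With M_i denoting the second derivative at x_i, h_i = 2, 1, and Δ_i = (y_(i+1) − y_i)/h_i = 6, -6:
  2·M_0 + 6·M_1 + 1·M_2 = 6(Δ_1 - Δ_0) = -72
Clamped end conditions give two more equations: 2h_0·M_0 + h_0·M_1 = 6(Δ_0 - s'(-1)) = 18 and h_1·M_1 + 2h_1·M_2 = 6(s'(2) - Δ_1) = 18.
Solving: M_0 = 29/2, M_1 = -20, M_2 = 19.
On [1, 2], s'(t) = b_1 + 2c_1·(t - 1) + 3d_1·(t - 1)² with b_1 = Δ_1 - h_1(2M_1 + M_2)/6 = -5/2, c_1 = M_1/2 = -10, d_1 = (M_2 - M_1)/(6h_1) = 13/2. So s'(1) = -5/2.

-2.5000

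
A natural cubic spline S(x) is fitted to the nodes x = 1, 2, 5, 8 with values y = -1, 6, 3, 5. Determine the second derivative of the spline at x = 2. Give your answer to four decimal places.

Put σ_i = S'' at the i-th knot. Here h = (1, 3, 3) and Δ = (7, -1, 2/3), so the interior equations h_(i-1)·σ_(i-1) + 2(h_(i-1)+h_i)·σ_i + h_i·σ_(i+1) = 6(Δ_i − Δ_(i-1)) read
  1·σ_0 + 8·σ_1 + 3·σ_2 = 6(Δ_1 - Δ_0) = -48
  3·σ_1 + 12·σ_2 + 3·σ_3 = 6(Δ_2 - Δ_1) = 10
Natural end conditions: σ_0 = σ_3 = 0.
Hence σ_0 = 0, σ_1 = -202/29, σ_2 = 224/87, σ_3 = 0.

-6.9655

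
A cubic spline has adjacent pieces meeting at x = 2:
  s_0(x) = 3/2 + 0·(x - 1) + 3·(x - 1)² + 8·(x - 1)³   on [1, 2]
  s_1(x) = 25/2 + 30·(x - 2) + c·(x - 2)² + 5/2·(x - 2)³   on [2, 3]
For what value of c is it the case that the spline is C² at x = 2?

27

s_0''(x) = 6 + 48·(x - 1), so s_0''(2) = 54. On the right, s_1''(2) = 2c, so c = 27.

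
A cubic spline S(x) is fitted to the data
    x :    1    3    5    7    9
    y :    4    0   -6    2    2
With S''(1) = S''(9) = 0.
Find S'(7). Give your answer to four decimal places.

3.1786

Put m_i = S'' at the i-th knot. Here h = (2, 2, 2, 2) and Δ = (-2, -3, 4, 0), so the interior equations h_(i-1)·m_(i-1) + 2(h_(i-1)+h_i)·m_i + h_i·m_(i+1) = 6(Δ_i − Δ_(i-1)) read
  2·m_0 + 8·m_1 + 2·m_2 = 6(Δ_1 - Δ_0) = -6
  2·m_1 + 8·m_2 + 2·m_3 = 6(Δ_2 - Δ_1) = 42
  2·m_2 + 8·m_3 + 2·m_4 = 6(Δ_3 - Δ_2) = -24
Natural end conditions: m_0 = m_4 = 0.
Solving the tridiagonal system: m_0 = 0, m_1 = -141/56, m_2 = 99/14, m_3 = -267/56, m_4 = 0.
On [7, 9], S'(x) = b_3 + 2c_3·(x - 7) + 3d_3·(x - 7)² with b_3 = Δ_3 - h_3(2m_3 + m_4)/6 = 89/28, c_3 = m_3/2 = -267/112, d_3 = (m_4 - m_3)/(6h_3) = 89/224. So S'(7) = 89/28.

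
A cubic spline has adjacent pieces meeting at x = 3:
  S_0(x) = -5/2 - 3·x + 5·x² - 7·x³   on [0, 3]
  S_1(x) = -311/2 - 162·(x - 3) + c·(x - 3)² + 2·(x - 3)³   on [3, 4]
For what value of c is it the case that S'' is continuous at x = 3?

S_0''(x) = 10 - 42·x, so S_0''(3) = -116. On the right, S_1''(3) = 2c, so c = -58.

-58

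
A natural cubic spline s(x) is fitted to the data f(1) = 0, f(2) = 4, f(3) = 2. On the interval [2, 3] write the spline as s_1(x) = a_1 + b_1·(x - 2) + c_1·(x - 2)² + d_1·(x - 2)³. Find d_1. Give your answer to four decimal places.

1.5000

Put m_i = s'' at the i-th knot. Here h = (1, 1) and Δ = (4, -2), so the interior equations h_(i-1)·m_(i-1) + 2(h_(i-1)+h_i)·m_i + h_i·m_(i+1) = 6(Δ_i − Δ_(i-1)) read
  1·m_0 + 4·m_1 + 1·m_2 = 6(Δ_1 - Δ_0) = -36
Natural end conditions: m_0 = m_2 = 0.
Forward elimination and back-substitution give m_0 = 0, m_1 = -9, m_2 = 0.
On [2, 3], with s_1(x) = a_1 + b_1·(x - 2) + c_1·(x - 2)² + d_1·(x - 2)³: c_1 = m_1/2 = -9/2, d_1 = (m_2 - m_1)/(6h_1) = 3/2, b_1 = Δ_1 - h_1(2m_1 + m_2)/6 = 1.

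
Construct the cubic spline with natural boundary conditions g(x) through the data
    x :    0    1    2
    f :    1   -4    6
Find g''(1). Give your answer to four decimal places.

Put M_i = g'' at the i-th knot. Here h = (1, 1) and Δ = (-5, 10), so the interior equations h_(i-1)·M_(i-1) + 2(h_(i-1)+h_i)·M_i + h_i·M_(i+1) = 6(Δ_i − Δ_(i-1)) read
  1·M_0 + 4·M_1 + 1·M_2 = 6(Δ_1 - Δ_0) = 90
Natural end conditions: M_0 = M_2 = 0.
Forward elimination and back-substitution give M_0 = 0, M_1 = 45/2, M_2 = 0.

22.5000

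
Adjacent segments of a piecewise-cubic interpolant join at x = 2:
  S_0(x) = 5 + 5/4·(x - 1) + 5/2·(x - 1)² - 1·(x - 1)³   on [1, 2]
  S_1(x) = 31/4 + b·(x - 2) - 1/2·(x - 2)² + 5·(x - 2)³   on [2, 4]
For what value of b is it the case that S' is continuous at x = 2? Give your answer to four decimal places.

3.2500

S_0'(x) = 5/4 + 5·(x - 1) - 3·(x - 1)², so S_0'(2) = 13/4. On the right, S_1'(2) = b, so b = 13/4.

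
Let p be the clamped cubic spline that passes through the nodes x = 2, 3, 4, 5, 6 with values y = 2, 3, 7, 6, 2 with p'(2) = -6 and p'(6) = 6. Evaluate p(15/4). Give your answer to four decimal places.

Let σ_i = p''(x_i). Step sizes h_i = 1, 1, 1, 1; slopes of the chords Δ_i = (y_(i+1) - y_i)/h_i = 1, 4, -1, -4.
  1·σ_0 + 4·σ_1 + 1·σ_2 = 6(Δ_1 - Δ_0) = 18
  1·σ_1 + 4·σ_2 + 1·σ_3 = 6(Δ_2 - Δ_1) = -30
  1·σ_2 + 4·σ_3 + 1·σ_4 = 6(Δ_3 - Δ_2) = -18
Clamped end conditions give two more equations: 2h_0·σ_0 + h_0·σ_1 = 6(Δ_0 - p'(2)) = 42 and h_3·σ_3 + 2h_3·σ_4 = 6(p'(6) - Δ_3) = 60.
Solving the tridiagonal system: σ_0 = 291/14, σ_1 = 3/7, σ_2 = -9/2, σ_3 = -87/7, σ_4 = 507/14.
On [3, 4], p(x) = 3 + 129/28·(x - 3) + 3/14·(x - 3)² - 23/28·(x - 3)³.
With (x - 3) = 3/4: p(15/4) = 11163/1792.

6.2294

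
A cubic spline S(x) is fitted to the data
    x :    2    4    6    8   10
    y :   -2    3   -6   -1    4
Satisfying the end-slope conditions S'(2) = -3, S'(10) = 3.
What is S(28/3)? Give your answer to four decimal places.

With M_i denoting the second derivative at x_i, h_i = 2, 2, 2, 2, and Δ_i = (y_(i+1) − y_i)/h_i = 5/2, -9/2, 5/2, 5/2:
  2·M_0 + 8·M_1 + 2·M_2 = 6(Δ_1 - Δ_0) = -42
  2·M_1 + 8·M_2 + 2·M_3 = 6(Δ_2 - Δ_1) = 42
  2·M_2 + 8·M_3 + 2·M_4 = 6(Δ_3 - Δ_2) = 0
Clamped end conditions give two more equations: 2h_0·M_0 + h_0·M_1 = 6(Δ_0 - S'(2)) = 33 and h_3·M_3 + 2h_3·M_4 = 6(S'(10) - Δ_3) = 3.
Hence M_0 = 765/56, M_1 = -303/28, M_2 = 69/8, M_3 = -75/28, M_4 = 117/56.
On [8, 10], S(x) = -1 + 201/56·(x - 8) - 75/56·(x - 8)² + 89/224·(x - 8)³.
With (x - 8) = 4/3: S(28/3) = 887/378.

2.3466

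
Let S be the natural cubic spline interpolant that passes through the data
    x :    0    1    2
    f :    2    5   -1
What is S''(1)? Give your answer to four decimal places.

Let m_i = S''(x_i). Step sizes h_i = 1, 1; slopes of the chords Δ_i = (y_(i+1) - y_i)/h_i = 3, -6.
  1·m_0 + 4·m_1 + 1·m_2 = 6(Δ_1 - Δ_0) = -54
Natural end conditions: m_0 = m_2 = 0.
Solving the tridiagonal system: m_0 = 0, m_1 = -27/2, m_2 = 0.

-13.5000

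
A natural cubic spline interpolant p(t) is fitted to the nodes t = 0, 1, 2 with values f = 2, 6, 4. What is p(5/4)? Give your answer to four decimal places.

5.9922

With m_i denoting the second derivative at x_i, h_i = 1, 1, and Δ_i = (y_(i+1) − y_i)/h_i = 4, -2:
  1·m_0 + 4·m_1 + 1·m_2 = 6(Δ_1 - Δ_0) = -36
Natural end conditions: m_0 = m_2 = 0.
Forward elimination and back-substitution give m_0 = 0, m_1 = -9, m_2 = 0.
On [1, 2], p(t) = 6 + 1·(t - 1) - 9/2·(t - 1)² + 3/2·(t - 1)³.
With (t - 1) = 1/4: p(5/4) = 767/128.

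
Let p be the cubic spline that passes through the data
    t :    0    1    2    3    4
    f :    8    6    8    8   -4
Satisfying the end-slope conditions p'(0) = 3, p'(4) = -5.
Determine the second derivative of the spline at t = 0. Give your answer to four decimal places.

-20.4286

Let M_i = p''(x_i). Step sizes h_i = 1, 1, 1, 1; slopes of the chords Δ_i = (y_(i+1) - y_i)/h_i = -2, 2, 0, -12.
  1·M_0 + 4·M_1 + 1·M_2 = 6(Δ_1 - Δ_0) = 24
  1·M_1 + 4·M_2 + 1·M_3 = 6(Δ_2 - Δ_1) = -12
  1·M_2 + 4·M_3 + 1·M_4 = 6(Δ_3 - Δ_2) = -72
Clamped end conditions give two more equations: 2h_0·M_0 + h_0·M_1 = 6(Δ_0 - p'(0)) = -30 and h_3·M_3 + 2h_3·M_4 = 6(p'(4) - Δ_3) = 42.
Hence M_0 = -143/7, M_1 = 76/7, M_2 = 1, M_3 = -188/7, M_4 = 241/7.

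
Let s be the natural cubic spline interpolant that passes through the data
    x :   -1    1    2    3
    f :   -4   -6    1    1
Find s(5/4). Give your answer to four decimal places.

-4.2969

Write m_i for s''(x_i). With h_i = 2, 1, 1 and divided differences Δ_i = -1, 7, 0, the continuity of s' gives the tridiagonal system
  2·m_0 + 6·m_1 + 1·m_2 = 6(Δ_1 - Δ_0) = 48
  1·m_1 + 4·m_2 + 1·m_3 = 6(Δ_2 - Δ_1) = -42
Natural end conditions: m_0 = m_3 = 0.
Hence m_0 = 0, m_1 = 234/23, m_2 = -300/23, m_3 = 0.
On [1, 2], s(x) = -6 + 133/23·(x - 1) + 117/23·(x - 1)² - 89/23·(x - 1)³.
With (x - 1) = 1/4: s(5/4) = -275/64.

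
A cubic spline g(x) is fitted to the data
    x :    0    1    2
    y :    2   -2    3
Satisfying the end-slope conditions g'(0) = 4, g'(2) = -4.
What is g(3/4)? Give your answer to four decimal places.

Write M_i for g''(x_i). With h_i = 1, 1 and divided differences Δ_i = -4, 5, the continuity of g' gives the tridiagonal system
  1·M_0 + 4·M_1 + 1·M_2 = 6(Δ_1 - Δ_0) = 54
Clamped end conditions give two more equations: 2h_0·M_0 + h_0·M_1 = 6(Δ_0 - g'(0)) = -48 and h_1·M_1 + 2h_1·M_2 = 6(g'(2) - Δ_1) = -54.
Hence M_0 = -83/2, M_1 = 35, M_2 = -89/2.
On [0, 1], g(x) = 2 + 4·x - 83/4·x² + 51/4·x³.
With x = 3/4: g(3/4) = -331/256.

-1.2930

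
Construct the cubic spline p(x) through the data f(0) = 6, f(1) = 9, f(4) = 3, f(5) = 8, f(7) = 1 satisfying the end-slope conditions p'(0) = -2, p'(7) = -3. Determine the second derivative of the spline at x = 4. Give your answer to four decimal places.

Let M_i = p''(x_i). Step sizes h_i = 1, 3, 1, 2; slopes of the chords Δ_i = (y_(i+1) - y_i)/h_i = 3, -2, 5, -7/2.
  1·M_0 + 8·M_1 + 3·M_2 = 6(Δ_1 - Δ_0) = -30
  3·M_1 + 8·M_2 + 1·M_3 = 6(Δ_2 - Δ_1) = 42
  1·M_2 + 6·M_3 + 2·M_4 = 6(Δ_3 - Δ_2) = -51
Clamped end conditions give two more equations: 2h_0·M_0 + h_0·M_1 = 6(Δ_0 - p'(0)) = 30 and h_3·M_3 + 2h_3·M_4 = 6(p'(7) - Δ_3) = 3.
Solving: M_0 = 443/22, M_1 = -113/11, M_2 = 235/22, M_3 = -139/11, M_4 = 311/44.

10.6818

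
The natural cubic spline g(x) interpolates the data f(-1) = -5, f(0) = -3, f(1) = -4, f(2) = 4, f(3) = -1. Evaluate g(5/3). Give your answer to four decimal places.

1.7804

With m_i denoting the second derivative at x_i, h_i = 1, 1, 1, 1, and Δ_i = (y_(i+1) − y_i)/h_i = 2, -1, 8, -5:
  1·m_0 + 4·m_1 + 1·m_2 = 6(Δ_1 - Δ_0) = -18
  1·m_1 + 4·m_2 + 1·m_3 = 6(Δ_2 - Δ_1) = 54
  1·m_2 + 4·m_3 + 1·m_4 = 6(Δ_3 - Δ_2) = -78
Natural end conditions: m_0 = m_4 = 0.
Solving the tridiagonal system: m_0 = 0, m_1 = -141/14, m_2 = 156/7, m_3 = -351/14, m_4 = 0.
On [1, 2], g(x) = -4 + 19/4·(x - 1) + 78/7·(x - 1)² - 221/28·(x - 1)³.
With (x - 1) = 2/3: g(5/3) = 673/378.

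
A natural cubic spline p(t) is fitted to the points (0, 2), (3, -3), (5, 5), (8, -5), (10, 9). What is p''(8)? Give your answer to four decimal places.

With M_i denoting the second derivative at x_i, h_i = 3, 2, 3, 2, and Δ_i = (y_(i+1) − y_i)/h_i = -5/3, 4, -10/3, 7:
  3·M_0 + 10·M_1 + 2·M_2 = 6(Δ_1 - Δ_0) = 34
  2·M_1 + 10·M_2 + 3·M_3 = 6(Δ_2 - Δ_1) = -44
  3·M_2 + 10·M_3 + 2·M_4 = 6(Δ_3 - Δ_2) = 62
Natural end conditions: M_0 = M_4 = 0.
Solving: M_0 = 0, M_1 = 2173/435, M_2 = -694/87, M_3 = 1246/145, M_4 = 0.

8.5931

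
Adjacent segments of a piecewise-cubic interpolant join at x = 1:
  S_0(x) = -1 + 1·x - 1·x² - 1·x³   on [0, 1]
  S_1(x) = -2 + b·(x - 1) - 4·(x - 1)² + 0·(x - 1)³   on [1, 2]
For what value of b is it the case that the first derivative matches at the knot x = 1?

-4

S_0'(x) = 1 - 2·x - 3·x², so S_0'(1) = -4. On the right, S_1'(1) = b, so b = -4.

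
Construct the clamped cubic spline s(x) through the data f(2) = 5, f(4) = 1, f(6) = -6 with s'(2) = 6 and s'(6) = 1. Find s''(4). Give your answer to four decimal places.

With σ_i denoting the second derivative at x_i, h_i = 2, 2, and Δ_i = (y_(i+1) − y_i)/h_i = -2, -7/2:
  2·σ_0 + 8·σ_1 + 2·σ_2 = 6(Δ_1 - Δ_0) = -9
Clamped end conditions give two more equations: 2h_0·σ_0 + h_0·σ_1 = 6(Δ_0 - s'(2)) = -48 and h_1·σ_1 + 2h_1·σ_2 = 6(s'(6) - Δ_1) = 27.
Solving the tridiagonal system: σ_0 = -97/8, σ_1 = 1/4, σ_2 = 53/8.

0.2500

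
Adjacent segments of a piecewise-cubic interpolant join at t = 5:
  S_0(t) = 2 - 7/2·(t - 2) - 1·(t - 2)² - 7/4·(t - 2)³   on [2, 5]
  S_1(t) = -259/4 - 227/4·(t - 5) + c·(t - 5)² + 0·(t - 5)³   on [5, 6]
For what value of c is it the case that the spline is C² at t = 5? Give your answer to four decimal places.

-16.7500

S_0''(t) = -2 - 21/2·(t - 2), so S_0''(5) = -67/2. On the right, S_1''(5) = 2c, so c = -67/4.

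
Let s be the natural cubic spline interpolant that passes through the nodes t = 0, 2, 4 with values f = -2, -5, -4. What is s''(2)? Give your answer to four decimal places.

Put M_i = s'' at the i-th knot. Here h = (2, 2) and Δ = (-3/2, 1/2), so the interior equations h_(i-1)·M_(i-1) + 2(h_(i-1)+h_i)·M_i + h_i·M_(i+1) = 6(Δ_i − Δ_(i-1)) read
  2·M_0 + 8·M_1 + 2·M_2 = 6(Δ_1 - Δ_0) = 12
Natural end conditions: M_0 = M_2 = 0.
Solving: M_0 = 0, M_1 = 3/2, M_2 = 0.

1.5000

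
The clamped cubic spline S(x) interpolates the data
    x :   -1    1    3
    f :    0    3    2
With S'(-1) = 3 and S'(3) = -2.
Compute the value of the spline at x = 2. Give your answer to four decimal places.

Put m_i = S'' at the i-th knot. Here h = (2, 2) and Δ = (3/2, -1/2), so the interior equations h_(i-1)·m_(i-1) + 2(h_(i-1)+h_i)·m_i + h_i·m_(i+1) = 6(Δ_i − Δ_(i-1)) read
  2·m_0 + 8·m_1 + 2·m_2 = 6(Δ_1 - Δ_0) = -12
Clamped end conditions give two more equations: 2h_0·m_0 + h_0·m_1 = 6(Δ_0 - S'(-1)) = -9 and h_1·m_1 + 2h_1·m_2 = 6(S'(3) - Δ_1) = -9.
Forward elimination and back-substitution give m_0 = -2, m_1 = -1/2, m_2 = -2.
On [1, 3], S(x) = 3 + 1/2·(x - 1) - 1/4·(x - 1)² - 1/8·(x - 1)³.
With (x - 1) = 1: S(2) = 25/8.

3.1250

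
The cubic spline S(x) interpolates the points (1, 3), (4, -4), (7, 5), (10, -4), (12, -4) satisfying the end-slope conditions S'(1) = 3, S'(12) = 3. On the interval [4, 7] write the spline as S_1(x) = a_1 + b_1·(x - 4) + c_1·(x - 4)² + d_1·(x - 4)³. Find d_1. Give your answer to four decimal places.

-0.6252

Write M_i for S''(x_i). With h_i = 3, 3, 3, 2 and divided differences Δ_i = -7/3, 3, -3, 0, the continuity of S' gives the tridiagonal system
  3·M_0 + 12·M_1 + 3·M_2 = 6(Δ_1 - Δ_0) = 32
  3·M_1 + 12·M_2 + 3·M_3 = 6(Δ_2 - Δ_1) = -36
  3·M_2 + 10·M_3 + 2·M_4 = 6(Δ_3 - Δ_2) = 18
Clamped end conditions give two more equations: 2h_0·M_0 + h_0·M_1 = 6(Δ_0 - S'(1)) = -32 and h_3·M_3 + 2h_3·M_4 = 6(S'(12) - Δ_3) = 18.
Hence M_0 = -1781/213, M_1 = 430/71, M_2 = -369/71, M_3 = 194/71, M_4 = 445/142.
On [4, 7], with S_1(x) = a_1 + b_1·(x - 4) + c_1·(x - 4)² + d_1·(x - 4)³: c_1 = M_1/2 = 215/71, d_1 = (M_2 - M_1)/(6h_1) = -799/1278, b_1 = Δ_1 - h_1(2M_1 + M_2)/6 = -65/142.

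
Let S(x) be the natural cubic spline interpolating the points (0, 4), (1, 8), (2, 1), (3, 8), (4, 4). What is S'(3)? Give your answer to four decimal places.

4.2857

Write M_i for S''(x_i). With h_i = 1, 1, 1, 1 and divided differences Δ_i = 4, -7, 7, -4, the continuity of S' gives the tridiagonal system
  1·M_0 + 4·M_1 + 1·M_2 = 6(Δ_1 - Δ_0) = -66
  1·M_1 + 4·M_2 + 1·M_3 = 6(Δ_2 - Δ_1) = 84
  1·M_2 + 4·M_3 + 1·M_4 = 6(Δ_3 - Δ_2) = -66
Natural end conditions: M_0 = M_4 = 0.
Forward elimination and back-substitution give M_0 = 0, M_1 = -174/7, M_2 = 234/7, M_3 = -174/7, M_4 = 0.
On [3, 4], S'(x) = b_3 + 2c_3·(x - 3) + 3d_3·(x - 3)² with b_3 = Δ_3 - h_3(2M_3 + M_4)/6 = 30/7, c_3 = M_3/2 = -87/7, d_3 = (M_4 - M_3)/(6h_3) = 29/7. So S'(3) = 30/7.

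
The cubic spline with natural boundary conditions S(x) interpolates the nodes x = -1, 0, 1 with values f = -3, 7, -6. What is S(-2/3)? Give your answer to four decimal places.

2.0370

Let M_i = S''(x_i). Step sizes h_i = 1, 1; slopes of the chords Δ_i = (y_(i+1) - y_i)/h_i = 10, -13.
  1·M_0 + 4·M_1 + 1·M_2 = 6(Δ_1 - Δ_0) = -138
Natural end conditions: M_0 = M_2 = 0.
Forward elimination and back-substitution give M_0 = 0, M_1 = -69/2, M_2 = 0.
On [-1, 0], S(x) = -3 + 63/4·(x + 1) + 0·(x + 1)² - 23/4·(x + 1)³.
With (x + 1) = 1/3: S(-2/3) = 55/27.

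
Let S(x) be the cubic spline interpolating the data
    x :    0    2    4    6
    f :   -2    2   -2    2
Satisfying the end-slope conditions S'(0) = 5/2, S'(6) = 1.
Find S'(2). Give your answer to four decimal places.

Put m_i = S'' at the i-th knot. Here h = (2, 2, 2) and Δ = (2, -2, 2), so the interior equations h_(i-1)·m_(i-1) + 2(h_(i-1)+h_i)·m_i + h_i·m_(i+1) = 6(Δ_i − Δ_(i-1)) read
  2·m_0 + 8·m_1 + 2·m_2 = 6(Δ_1 - Δ_0) = -24
  2·m_1 + 8·m_2 + 2·m_3 = 6(Δ_2 - Δ_1) = 24
Clamped end conditions give two more equations: 2h_0·m_0 + h_0·m_1 = 6(Δ_0 - S'(0)) = -3 and h_2·m_2 + 2h_2·m_3 = 6(S'(6) - Δ_2) = -6.
Solving the tridiagonal system: m_0 = 8/5, m_1 = -47/10, m_2 = 26/5, m_3 = -41/10.
On [2, 4], S'(x) = b_1 + 2c_1·(x - 2) + 3d_1·(x - 2)² with b_1 = Δ_1 - h_1(2m_1 + m_2)/6 = -3/5, c_1 = m_1/2 = -47/20, d_1 = (m_2 - m_1)/(6h_1) = 33/40. So S'(2) = -3/5.

-0.6000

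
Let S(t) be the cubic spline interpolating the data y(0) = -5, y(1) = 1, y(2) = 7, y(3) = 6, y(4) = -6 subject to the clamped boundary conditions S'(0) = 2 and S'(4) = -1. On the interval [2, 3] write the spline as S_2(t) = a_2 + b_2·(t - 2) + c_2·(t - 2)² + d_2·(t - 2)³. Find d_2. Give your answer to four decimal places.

-4.0714

Put m_i = S'' at the i-th knot. Here h = (1, 1, 1, 1) and Δ = (6, 6, -1, -12), so the interior equations h_(i-1)·m_(i-1) + 2(h_(i-1)+h_i)·m_i + h_i·m_(i+1) = 6(Δ_i − Δ_(i-1)) read
  1·m_0 + 4·m_1 + 1·m_2 = 6(Δ_1 - Δ_0) = 0
  1·m_1 + 4·m_2 + 1·m_3 = 6(Δ_2 - Δ_1) = -42
  1·m_2 + 4·m_3 + 1·m_4 = 6(Δ_3 - Δ_2) = -66
Clamped end conditions give two more equations: 2h_0·m_0 + h_0·m_1 = 6(Δ_0 - S'(0)) = 24 and h_3·m_3 + 2h_3·m_4 = 6(S'(4) - Δ_3) = 66.
Forward elimination and back-substitution give m_0 = 93/7, m_1 = -18/7, m_2 = -3, m_3 = -192/7, m_4 = 327/7.
On [2, 3], with S_2(t) = a_2 + b_2·(t - 2) + c_2·(t - 2)² + d_2·(t - 2)³: c_2 = m_2/2 = -3/2, d_2 = (m_3 - m_2)/(6h_2) = -57/14, b_2 = Δ_2 - h_2(2m_2 + m_3)/6 = 32/7.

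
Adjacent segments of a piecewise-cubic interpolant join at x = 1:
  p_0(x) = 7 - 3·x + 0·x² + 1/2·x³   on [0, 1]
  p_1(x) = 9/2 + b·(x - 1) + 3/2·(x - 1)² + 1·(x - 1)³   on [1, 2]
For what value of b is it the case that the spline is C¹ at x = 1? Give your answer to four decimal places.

p_0'(x) = -3 + 0·x + 3/2·x², so p_0'(1) = -3/2. On the right, p_1'(1) = b, so b = -3/2.

-1.5000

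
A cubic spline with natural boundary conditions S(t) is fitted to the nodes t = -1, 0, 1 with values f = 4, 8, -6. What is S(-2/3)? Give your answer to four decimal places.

6.6667

Let M_i = S''(x_i). Step sizes h_i = 1, 1; slopes of the chords Δ_i = (y_(i+1) - y_i)/h_i = 4, -14.
  1·M_0 + 4·M_1 + 1·M_2 = 6(Δ_1 - Δ_0) = -108
Natural end conditions: M_0 = M_2 = 0.
Solving: M_0 = 0, M_1 = -27, M_2 = 0.
On [-1, 0], S(t) = 4 + 17/2·(t + 1) + 0·(t + 1)² - 9/2·(t + 1)³.
With (t + 1) = 1/3: S(-2/3) = 20/3.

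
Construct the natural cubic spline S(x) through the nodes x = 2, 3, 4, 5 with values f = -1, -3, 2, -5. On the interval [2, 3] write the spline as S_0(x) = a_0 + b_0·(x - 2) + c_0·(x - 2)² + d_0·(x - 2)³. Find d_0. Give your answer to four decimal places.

With m_i denoting the second derivative at x_i, h_i = 1, 1, 1, and Δ_i = (y_(i+1) − y_i)/h_i = -2, 5, -7:
  1·m_0 + 4·m_1 + 1·m_2 = 6(Δ_1 - Δ_0) = 42
  1·m_1 + 4·m_2 + 1·m_3 = 6(Δ_2 - Δ_1) = -72
Natural end conditions: m_0 = m_3 = 0.
Solving: m_0 = 0, m_1 = 16, m_2 = -22, m_3 = 0.
On [2, 3], with S_0(x) = a_0 + b_0·(x - 2) + c_0·(x - 2)² + d_0·(x - 2)³: c_0 = m_0/2 = 0, d_0 = (m_1 - m_0)/(6h_0) = 8/3, b_0 = Δ_0 - h_0(2m_0 + m_1)/6 = -14/3.

2.6667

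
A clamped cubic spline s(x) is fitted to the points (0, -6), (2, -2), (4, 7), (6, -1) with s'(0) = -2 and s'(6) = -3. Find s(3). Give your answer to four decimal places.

Write m_i for s''(x_i). With h_i = 2, 2, 2 and divided differences Δ_i = 2, 9/2, -4, the continuity of s' gives the tridiagonal system
  2·m_0 + 8·m_1 + 2·m_2 = 6(Δ_1 - Δ_0) = 15
  2·m_1 + 8·m_2 + 2·m_3 = 6(Δ_2 - Δ_1) = -51
Clamped end conditions give two more equations: 2h_0·m_0 + h_0·m_1 = 6(Δ_0 - s'(0)) = 24 and h_2·m_2 + 2h_2·m_3 = 6(s'(6) - Δ_2) = 6.
Hence m_0 = 137/30, m_1 = 43/15, m_2 = -128/15, m_3 = 173/30.
On [2, 4], s(x) = -2 + 163/30·(x - 2) + 43/30·(x - 2)² - 19/20·(x - 2)³.
With (x - 2) = 1: s(3) = 47/12.

3.9167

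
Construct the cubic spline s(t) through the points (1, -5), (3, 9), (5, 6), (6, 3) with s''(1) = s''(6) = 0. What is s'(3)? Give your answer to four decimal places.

2.6364

Put M_i = s'' at the i-th knot. Here h = (2, 2, 1) and Δ = (7, -3/2, -3), so the interior equations h_(i-1)·M_(i-1) + 2(h_(i-1)+h_i)·M_i + h_i·M_(i+1) = 6(Δ_i − Δ_(i-1)) read
  2·M_0 + 8·M_1 + 2·M_2 = 6(Δ_1 - Δ_0) = -51
  2·M_1 + 6·M_2 + 1·M_3 = 6(Δ_2 - Δ_1) = -9
Natural end conditions: M_0 = M_3 = 0.
Solving the tridiagonal system: M_0 = 0, M_1 = -72/11, M_2 = 15/22, M_3 = 0.
On [3, 5], s'(t) = b_1 + 2c_1·(t - 3) + 3d_1·(t - 3)² with b_1 = Δ_1 - h_1(2M_1 + M_2)/6 = 29/11, c_1 = M_1/2 = -36/11, d_1 = (M_2 - M_1)/(6h_1) = 53/88. So s'(3) = 29/11.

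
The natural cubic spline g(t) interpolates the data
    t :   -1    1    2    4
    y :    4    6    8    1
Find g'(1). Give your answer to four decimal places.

2.3143

Let M_i = g''(x_i). Step sizes h_i = 2, 1, 2; slopes of the chords Δ_i = (y_(i+1) - y_i)/h_i = 1, 2, -7/2.
  2·M_0 + 6·M_1 + 1·M_2 = 6(Δ_1 - Δ_0) = 6
  1·M_1 + 6·M_2 + 2·M_3 = 6(Δ_2 - Δ_1) = -33
Natural end conditions: M_0 = M_3 = 0.
Hence M_0 = 0, M_1 = 69/35, M_2 = -204/35, M_3 = 0.
On [1, 2], g'(t) = b_1 + 2c_1·(t - 1) + 3d_1·(t - 1)² with b_1 = Δ_1 - h_1(2M_1 + M_2)/6 = 81/35, c_1 = M_1/2 = 69/70, d_1 = (M_2 - M_1)/(6h_1) = -13/10. So g'(1) = 81/35.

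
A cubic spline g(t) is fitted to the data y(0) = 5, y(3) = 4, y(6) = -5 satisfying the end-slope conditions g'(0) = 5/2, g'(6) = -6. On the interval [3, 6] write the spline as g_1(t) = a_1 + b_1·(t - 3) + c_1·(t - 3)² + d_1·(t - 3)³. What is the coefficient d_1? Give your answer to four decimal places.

Let M_i = g''(x_i). Step sizes h_i = 3, 3; slopes of the chords Δ_i = (y_(i+1) - y_i)/h_i = -1/3, -3.
  3·M_0 + 12·M_1 + 3·M_2 = 6(Δ_1 - Δ_0) = -16
Clamped end conditions give two more equations: 2h_0·M_0 + h_0·M_1 = 6(Δ_0 - g'(0)) = -17 and h_1·M_1 + 2h_1·M_2 = 6(g'(6) - Δ_1) = -18.
Hence M_0 = -35/12, M_1 = 1/6, M_2 = -37/12.
On [3, 6], with g_1(t) = a_1 + b_1·(t - 3) + c_1·(t - 3)² + d_1·(t - 3)³: c_1 = M_1/2 = 1/12, d_1 = (M_2 - M_1)/(6h_1) = -13/72, b_1 = Δ_1 - h_1(2M_1 + M_2)/6 = -13/8.

-0.1806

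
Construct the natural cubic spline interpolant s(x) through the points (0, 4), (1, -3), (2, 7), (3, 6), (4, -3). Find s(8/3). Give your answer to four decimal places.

7.8452

Write M_i for s''(x_i). With h_i = 1, 1, 1, 1 and divided differences Δ_i = -7, 10, -1, -9, the continuity of s' gives the tridiagonal system
  1·M_0 + 4·M_1 + 1·M_2 = 6(Δ_1 - Δ_0) = 102
  1·M_1 + 4·M_2 + 1·M_3 = 6(Δ_2 - Δ_1) = -66
  1·M_2 + 4·M_3 + 1·M_4 = 6(Δ_3 - Δ_2) = -48
Natural end conditions: M_0 = M_4 = 0.
Forward elimination and back-substitution give M_0 = 0, M_1 = 873/28, M_2 = -159/7, M_3 = -177/28, M_4 = 0.
On [2, 3], s(x) = 7 + 61/8·(x - 2) - 159/14·(x - 2)² + 153/56·(x - 2)³.
With (x - 2) = 2/3: s(8/3) = 659/84.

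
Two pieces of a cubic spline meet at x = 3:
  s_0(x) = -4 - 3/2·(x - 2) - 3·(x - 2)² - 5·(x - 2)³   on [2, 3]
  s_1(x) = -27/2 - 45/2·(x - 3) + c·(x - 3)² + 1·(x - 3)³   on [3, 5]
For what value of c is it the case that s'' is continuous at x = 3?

s_0''(x) = -6 - 30·(x - 2), so s_0''(3) = -36. On the right, s_1''(3) = 2c, so c = -18.

-18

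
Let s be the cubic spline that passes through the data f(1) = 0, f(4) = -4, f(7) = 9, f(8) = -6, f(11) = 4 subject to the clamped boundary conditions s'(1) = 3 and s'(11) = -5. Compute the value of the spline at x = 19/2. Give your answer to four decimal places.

Write m_i for s''(x_i). With h_i = 3, 3, 1, 3 and divided differences Δ_i = -4/3, 13/3, -15, 10/3, the continuity of s' gives the tridiagonal system
  3·m_0 + 12·m_1 + 3·m_2 = 6(Δ_1 - Δ_0) = 34
  3·m_1 + 8·m_2 + 1·m_3 = 6(Δ_2 - Δ_1) = -116
  1·m_2 + 8·m_3 + 3·m_4 = 6(Δ_3 - Δ_2) = 110
Clamped end conditions give two more equations: 2h_0·m_0 + h_0·m_1 = 6(Δ_0 - s'(1)) = -26 and h_3·m_3 + 2h_3·m_4 = 6(s'(11) - Δ_3) = -50.
Solving: m_0 = -511/53, m_1 = 1688/159, m_2 = -1139/53, m_3 = 1276/53, m_4 = -3239/159.
On [8, 11], s(x) = -6 - 1119/106·(x - 8) + 638/53·(x - 8)² - 7067/2862·(x - 8)³.
With (x - 8) = 3/2: s(19/2) = -2615/848.

-3.0837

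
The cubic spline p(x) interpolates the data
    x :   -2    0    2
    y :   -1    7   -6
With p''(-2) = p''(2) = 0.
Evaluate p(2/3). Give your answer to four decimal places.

4.6111

Put M_i = p'' at the i-th knot. Here h = (2, 2) and Δ = (4, -13/2), so the interior equations h_(i-1)·M_(i-1) + 2(h_(i-1)+h_i)·M_i + h_i·M_(i+1) = 6(Δ_i − Δ_(i-1)) read
  2·M_0 + 8·M_1 + 2·M_2 = 6(Δ_1 - Δ_0) = -63
Natural end conditions: M_0 = M_2 = 0.
Forward elimination and back-substitution give M_0 = 0, M_1 = -63/8, M_2 = 0.
On [0, 2], p(x) = 7 - 5/4·x - 63/16·x² + 21/32·x³.
With x = 2/3: p(2/3) = 83/18.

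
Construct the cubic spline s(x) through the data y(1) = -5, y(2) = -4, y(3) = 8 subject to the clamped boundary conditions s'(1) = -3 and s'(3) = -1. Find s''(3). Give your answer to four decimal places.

-54.5000

Put m_i = s'' at the i-th knot. Here h = (1, 1) and Δ = (1, 12), so the interior equations h_(i-1)·m_(i-1) + 2(h_(i-1)+h_i)·m_i + h_i·m_(i+1) = 6(Δ_i − Δ_(i-1)) read
  1·m_0 + 4·m_1 + 1·m_2 = 6(Δ_1 - Δ_0) = 66
Clamped end conditions give two more equations: 2h_0·m_0 + h_0·m_1 = 6(Δ_0 - s'(1)) = 24 and h_1·m_1 + 2h_1·m_2 = 6(s'(3) - Δ_1) = -78.
Forward elimination and back-substitution give m_0 = -7/2, m_1 = 31, m_2 = -109/2.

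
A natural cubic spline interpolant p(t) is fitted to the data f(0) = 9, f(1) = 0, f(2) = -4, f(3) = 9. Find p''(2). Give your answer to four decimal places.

25.2000

With M_i denoting the second derivative at x_i, h_i = 1, 1, 1, and Δ_i = (y_(i+1) − y_i)/h_i = -9, -4, 13:
  1·M_0 + 4·M_1 + 1·M_2 = 6(Δ_1 - Δ_0) = 30
  1·M_1 + 4·M_2 + 1·M_3 = 6(Δ_2 - Δ_1) = 102
Natural end conditions: M_0 = M_3 = 0.
Forward elimination and back-substitution give M_0 = 0, M_1 = 6/5, M_2 = 126/5, M_3 = 0.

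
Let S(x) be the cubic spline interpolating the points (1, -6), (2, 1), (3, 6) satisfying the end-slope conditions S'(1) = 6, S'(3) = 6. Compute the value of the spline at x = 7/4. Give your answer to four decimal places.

Put σ_i = S'' at the i-th knot. Here h = (1, 1) and Δ = (7, 5), so the interior equations h_(i-1)·σ_(i-1) + 2(h_(i-1)+h_i)·σ_i + h_i·σ_(i+1) = 6(Δ_i − Δ_(i-1)) read
  1·σ_0 + 4·σ_1 + 1·σ_2 = 6(Δ_1 - Δ_0) = -12
Clamped end conditions give two more equations: 2h_0·σ_0 + h_0·σ_1 = 6(Δ_0 - S'(1)) = 6 and h_1·σ_1 + 2h_1·σ_2 = 6(S'(3) - Δ_1) = 6.
Hence σ_0 = 6, σ_1 = -6, σ_2 = 6.
On [1, 2], S(x) = -6 + 6·(x - 1) + 3·(x - 1)² - 2·(x - 1)³.
With (x - 1) = 3/4: S(7/4) = -21/32.

-0.6563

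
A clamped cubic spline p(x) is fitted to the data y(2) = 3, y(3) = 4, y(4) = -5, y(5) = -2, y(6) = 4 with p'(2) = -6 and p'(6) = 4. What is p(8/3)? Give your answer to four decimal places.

Put M_i = p'' at the i-th knot. Here h = (1, 1, 1, 1) and Δ = (1, -9, 3, 6), so the interior equations h_(i-1)·M_(i-1) + 2(h_(i-1)+h_i)·M_i + h_i·M_(i+1) = 6(Δ_i − Δ_(i-1)) read
  1·M_0 + 4·M_1 + 1·M_2 = 6(Δ_1 - Δ_0) = -60
  1·M_1 + 4·M_2 + 1·M_3 = 6(Δ_2 - Δ_1) = 72
  1·M_2 + 4·M_3 + 1·M_4 = 6(Δ_3 - Δ_2) = 18
Clamped end conditions give two more equations: 2h_0·M_0 + h_0·M_1 = 6(Δ_0 - p'(2)) = 42 and h_3·M_3 + 2h_3·M_4 = 6(p'(6) - Δ_3) = -12.
Solving: M_0 = 145/4, M_1 = -61/2, M_2 = 103/4, M_3 = -1/2, M_4 = -23/4.
On [2, 3], p(x) = 3 - 6·(x - 2) + 145/8·(x - 2)² - 89/8·(x - 2)³.
With (x - 2) = 2/3: p(8/3) = 203/54.

3.7593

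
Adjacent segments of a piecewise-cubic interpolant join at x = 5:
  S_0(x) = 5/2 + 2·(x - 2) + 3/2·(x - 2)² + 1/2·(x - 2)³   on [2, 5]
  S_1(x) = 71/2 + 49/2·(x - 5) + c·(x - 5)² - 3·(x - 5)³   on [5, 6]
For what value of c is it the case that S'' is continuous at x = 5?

6

S_0''(x) = 3 + 3·(x - 2), so S_0''(5) = 12. On the right, S_1''(5) = 2c, so c = 6.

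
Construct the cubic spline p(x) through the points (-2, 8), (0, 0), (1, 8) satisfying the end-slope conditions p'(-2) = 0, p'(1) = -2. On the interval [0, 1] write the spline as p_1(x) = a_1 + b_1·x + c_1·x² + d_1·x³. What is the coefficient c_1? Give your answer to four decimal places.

12.6667

Write M_i for p''(x_i). With h_i = 2, 1 and divided differences Δ_i = -4, 8, the continuity of p' gives the tridiagonal system
  2·M_0 + 6·M_1 + 1·M_2 = 6(Δ_1 - Δ_0) = 72
Clamped end conditions give two more equations: 2h_0·M_0 + h_0·M_1 = 6(Δ_0 - p'(-2)) = -24 and h_1·M_1 + 2h_1·M_2 = 6(p'(1) - Δ_1) = -60.
Solving: M_0 = -56/3, M_1 = 76/3, M_2 = -128/3.
On [0, 1], with p_1(x) = a_1 + b_1·x + c_1·x² + d_1·x³: c_1 = M_1/2 = 38/3, d_1 = (M_2 - M_1)/(6h_1) = -34/3, b_1 = Δ_1 - h_1(2M_1 + M_2)/6 = 20/3.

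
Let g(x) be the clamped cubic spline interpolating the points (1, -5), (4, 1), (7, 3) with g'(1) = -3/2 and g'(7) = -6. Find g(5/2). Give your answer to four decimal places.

-4.0156

Put m_i = g'' at the i-th knot. Here h = (3, 3) and Δ = (2, 2/3), so the interior equations h_(i-1)·m_(i-1) + 2(h_(i-1)+h_i)·m_i + h_i·m_(i+1) = 6(Δ_i − Δ_(i-1)) read
  3·m_0 + 12·m_1 + 3·m_2 = 6(Δ_1 - Δ_0) = -8
Clamped end conditions give two more equations: 2h_0·m_0 + h_0·m_1 = 6(Δ_0 - g'(1)) = 21 and h_1·m_1 + 2h_1·m_2 = 6(g'(7) - Δ_1) = -40.
Hence m_0 = 41/12, m_1 = 1/6, m_2 = -27/4.
On [1, 4], g(x) = -5 - 3/2·(x - 1) + 41/24·(x - 1)² - 13/72·(x - 1)³.
With (x - 1) = 3/2: g(5/2) = -257/64.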